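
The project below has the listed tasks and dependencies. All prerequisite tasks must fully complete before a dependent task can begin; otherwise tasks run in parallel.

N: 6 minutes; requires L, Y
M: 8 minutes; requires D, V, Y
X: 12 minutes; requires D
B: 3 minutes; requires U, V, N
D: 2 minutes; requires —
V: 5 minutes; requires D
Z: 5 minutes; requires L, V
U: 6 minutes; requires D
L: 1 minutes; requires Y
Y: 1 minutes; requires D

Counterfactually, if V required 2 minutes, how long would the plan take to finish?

As given, the longest chain is D→V→M = 2+5+8 = 15, so the finish is 15 minutes.
Since V is critical, the -3 change carries straight to that chain (now 12 minutes).
The binding chain switches to D→X = 2+12 = 14; finish 14 minutes.

14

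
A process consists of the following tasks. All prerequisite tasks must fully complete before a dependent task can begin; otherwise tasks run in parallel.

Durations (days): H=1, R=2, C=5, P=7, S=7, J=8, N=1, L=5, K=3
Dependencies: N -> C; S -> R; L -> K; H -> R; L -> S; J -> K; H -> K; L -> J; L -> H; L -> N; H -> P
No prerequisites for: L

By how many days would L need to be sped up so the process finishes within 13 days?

3

Current finish: 16 days; target: 13.
L is on every critical path, so each day cut from L cuts the finish by one (this holds down to a finish of 12).
Need 16 − 13 = 3 days off L → L becomes 2 days, finish becomes 13.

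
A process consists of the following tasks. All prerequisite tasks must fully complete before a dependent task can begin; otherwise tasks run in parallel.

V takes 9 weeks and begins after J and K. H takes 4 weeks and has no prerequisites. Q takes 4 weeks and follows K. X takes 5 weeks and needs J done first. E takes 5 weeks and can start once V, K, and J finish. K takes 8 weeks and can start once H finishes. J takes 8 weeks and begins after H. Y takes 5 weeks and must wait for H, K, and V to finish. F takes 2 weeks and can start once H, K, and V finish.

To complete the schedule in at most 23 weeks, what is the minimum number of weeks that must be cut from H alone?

3

Current finish: 26 weeks; target: 23.
H is on every critical path, so each week cut from H cuts the finish by one (this holds down to a finish of 23).
Need 26 − 23 = 3 weeks off H → H becomes 1 week, finish becomes 23.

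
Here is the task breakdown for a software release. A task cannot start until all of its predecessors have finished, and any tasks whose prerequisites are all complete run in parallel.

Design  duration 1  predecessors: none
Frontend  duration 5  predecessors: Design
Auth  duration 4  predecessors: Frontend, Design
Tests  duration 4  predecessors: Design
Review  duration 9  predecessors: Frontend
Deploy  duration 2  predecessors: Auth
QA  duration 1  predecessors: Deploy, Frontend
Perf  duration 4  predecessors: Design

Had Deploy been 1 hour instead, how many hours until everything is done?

15

The binding path is Design→Frontend→Review = 1+5+9 = 15; finish at 15 hours.
The longest path through Deploy is only 13 hours, so Deploy has float 2.
The critical path is still Design→Frontend→Review; finish is now 15 hours.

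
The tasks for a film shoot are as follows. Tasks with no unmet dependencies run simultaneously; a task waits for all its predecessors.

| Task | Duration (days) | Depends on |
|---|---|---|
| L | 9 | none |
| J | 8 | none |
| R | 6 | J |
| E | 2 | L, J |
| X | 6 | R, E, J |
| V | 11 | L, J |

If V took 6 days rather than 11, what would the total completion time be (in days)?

20

Actual critical path: L→V = 9+11 = 20 ⇒ 20 days.
V lies on that path, so at 6 days the path becomes 15 days.
New critical path: J→R→X = 8+6+6 = 20 ⇒ 20 days.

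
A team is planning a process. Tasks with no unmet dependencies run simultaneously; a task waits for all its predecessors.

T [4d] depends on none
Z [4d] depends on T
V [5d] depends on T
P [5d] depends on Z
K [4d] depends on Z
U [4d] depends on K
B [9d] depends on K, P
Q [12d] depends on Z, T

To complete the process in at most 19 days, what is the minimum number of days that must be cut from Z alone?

Current finish: 22 days; target: 19.
Z is on every critical path, so each day cut from Z cuts the finish by one (this holds down to a finish of 19).
Need 22 − 19 = 3 days off Z → Z becomes 1 day, finish becomes 19.

3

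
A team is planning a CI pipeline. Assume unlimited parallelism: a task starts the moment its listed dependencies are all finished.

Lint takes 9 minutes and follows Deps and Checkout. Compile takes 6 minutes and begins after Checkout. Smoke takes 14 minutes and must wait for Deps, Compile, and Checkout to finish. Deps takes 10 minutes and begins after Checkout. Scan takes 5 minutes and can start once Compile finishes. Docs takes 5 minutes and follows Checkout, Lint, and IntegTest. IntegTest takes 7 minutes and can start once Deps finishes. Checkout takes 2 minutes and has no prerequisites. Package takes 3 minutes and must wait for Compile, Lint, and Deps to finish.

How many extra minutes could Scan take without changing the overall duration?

Checkout→Deps→Lint→Docs = 2+10+9+5 = 26 sets the makespan at 26 minutes.
Scan finishes as early as 13 and must finish by 26.
Float = 26 − 13 = 13.

13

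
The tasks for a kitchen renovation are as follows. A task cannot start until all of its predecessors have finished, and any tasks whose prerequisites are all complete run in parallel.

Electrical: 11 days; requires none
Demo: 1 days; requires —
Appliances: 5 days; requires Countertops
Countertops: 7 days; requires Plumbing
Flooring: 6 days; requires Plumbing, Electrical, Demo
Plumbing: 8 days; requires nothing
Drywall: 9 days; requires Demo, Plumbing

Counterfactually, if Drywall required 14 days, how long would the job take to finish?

22

Baseline: Plumbing→Countertops→Appliances = 8+7+5 = 20 → 20 days.
The longest path through Drywall is only 17 days, so Drywall has float 3.
New critical path: Plumbing→Drywall = 8+14 = 22 ⇒ 22 days.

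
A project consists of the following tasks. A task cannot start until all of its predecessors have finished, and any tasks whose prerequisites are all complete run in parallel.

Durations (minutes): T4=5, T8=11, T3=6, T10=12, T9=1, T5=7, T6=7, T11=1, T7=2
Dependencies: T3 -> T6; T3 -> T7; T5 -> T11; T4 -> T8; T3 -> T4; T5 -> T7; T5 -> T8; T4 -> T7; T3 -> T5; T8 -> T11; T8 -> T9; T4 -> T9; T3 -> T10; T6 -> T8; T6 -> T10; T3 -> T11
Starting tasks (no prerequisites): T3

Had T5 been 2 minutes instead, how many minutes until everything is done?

Actual critical path: T3→T5→T8→T9 = 6+7+11+1 = 25 ⇒ 25 minutes.
T5 is on the critical path; changing it to 2 makes that path 20 minutes.
New critical path: T3→T6→T8→T9 = 6+7+11+1 = 25 ⇒ 25 minutes.

25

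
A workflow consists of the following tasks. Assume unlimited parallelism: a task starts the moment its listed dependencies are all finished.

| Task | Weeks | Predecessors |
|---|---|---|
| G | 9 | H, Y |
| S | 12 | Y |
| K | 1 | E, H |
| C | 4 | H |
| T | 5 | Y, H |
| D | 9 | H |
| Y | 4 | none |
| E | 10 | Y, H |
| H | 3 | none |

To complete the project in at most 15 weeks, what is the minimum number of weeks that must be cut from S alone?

Current finish: 16 weeks; target: 15.
S is on every critical path, so each week cut from S cuts the finish by one (this holds down to a finish of 15).
Need 16 − 15 = 1 week off S → S becomes 11 weeks, finish becomes 15.

1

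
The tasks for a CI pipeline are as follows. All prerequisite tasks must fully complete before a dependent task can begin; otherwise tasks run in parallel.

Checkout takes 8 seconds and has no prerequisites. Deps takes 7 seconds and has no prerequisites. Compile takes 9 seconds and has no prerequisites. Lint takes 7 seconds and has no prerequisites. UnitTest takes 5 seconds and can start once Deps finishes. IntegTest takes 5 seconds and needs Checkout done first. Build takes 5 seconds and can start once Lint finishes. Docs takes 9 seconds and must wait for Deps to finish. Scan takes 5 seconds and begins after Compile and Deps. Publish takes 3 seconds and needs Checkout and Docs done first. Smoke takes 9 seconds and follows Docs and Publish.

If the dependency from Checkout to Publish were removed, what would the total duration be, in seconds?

Before: longest chain Deps→Docs→Publish→Smoke = 7+9+3+9 = 28, finish 28.
Dropping Checkout→Publish doesn't change Publish's earliest start (16); another predecessor still binds.
After: Deps→Docs→Publish→Smoke = 7+9+3+9 = 28 → 28 seconds.

28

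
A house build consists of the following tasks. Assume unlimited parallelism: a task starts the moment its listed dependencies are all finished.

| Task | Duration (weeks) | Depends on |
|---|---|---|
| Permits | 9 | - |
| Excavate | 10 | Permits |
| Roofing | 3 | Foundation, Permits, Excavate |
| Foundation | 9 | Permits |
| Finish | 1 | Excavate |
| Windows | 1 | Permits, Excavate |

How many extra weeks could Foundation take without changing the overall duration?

1

Permits→Excavate→Roofing = 9+10+3 = 22 sets the makespan at 22 weeks.
Foundation finishes as early as 18 and must finish by 19.
Slack of Foundation = 10 − 9 = 1 week.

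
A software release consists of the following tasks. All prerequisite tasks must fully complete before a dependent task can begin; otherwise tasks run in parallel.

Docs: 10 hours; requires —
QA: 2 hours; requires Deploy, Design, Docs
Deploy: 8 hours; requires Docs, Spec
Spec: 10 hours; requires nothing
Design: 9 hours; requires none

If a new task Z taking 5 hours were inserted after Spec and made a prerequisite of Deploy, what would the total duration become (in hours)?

Originally the software release takes 20 hours.
With Z inserted, Deploy now waits for max(Docs, Spec, Z).
New critical path: Spec→Z→Deploy→QA = 10+5+8+2 = 25 ⇒ 25 hours.

25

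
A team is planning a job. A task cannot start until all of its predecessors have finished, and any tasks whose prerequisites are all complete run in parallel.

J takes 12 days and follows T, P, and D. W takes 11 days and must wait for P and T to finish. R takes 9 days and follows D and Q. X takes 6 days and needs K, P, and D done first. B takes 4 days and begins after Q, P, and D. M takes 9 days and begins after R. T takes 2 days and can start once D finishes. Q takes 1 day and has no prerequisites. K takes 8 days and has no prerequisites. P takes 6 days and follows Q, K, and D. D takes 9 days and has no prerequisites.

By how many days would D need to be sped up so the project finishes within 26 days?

Current finish: 27 days; target: 26.
D is on every critical path, so each day cut from D cuts the finish by one (this holds down to a finish of 26).
Need 27 − 26 = 1 day off D → D becomes 8 days, finish becomes 26.

1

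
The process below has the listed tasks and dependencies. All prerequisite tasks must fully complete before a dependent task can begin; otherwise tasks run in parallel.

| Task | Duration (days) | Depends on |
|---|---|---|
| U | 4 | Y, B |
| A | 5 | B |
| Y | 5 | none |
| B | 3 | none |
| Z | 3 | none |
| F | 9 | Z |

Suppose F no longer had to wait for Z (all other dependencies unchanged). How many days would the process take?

With the dependency in place, Z→F = 3+9 = 12 sets the finish at 12 days.
Without Z→F, F's earliest start moves from 3 to 0.
The longest chain is now Y→U = 5+4 = 9, so the process takes 9 days.

9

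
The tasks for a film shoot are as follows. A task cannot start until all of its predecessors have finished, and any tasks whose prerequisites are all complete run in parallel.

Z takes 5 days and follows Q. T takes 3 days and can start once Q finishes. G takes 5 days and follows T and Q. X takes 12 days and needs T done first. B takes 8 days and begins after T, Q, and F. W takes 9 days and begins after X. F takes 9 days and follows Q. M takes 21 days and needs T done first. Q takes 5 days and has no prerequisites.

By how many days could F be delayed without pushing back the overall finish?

7

The longest chain is Q→T→M = 5+3+21 = 29; overall finish 29 days.
Longest path through F: 22 days (earliest finish 14, latest finish 21).
Slack of F = 12 − 5 = 7 days.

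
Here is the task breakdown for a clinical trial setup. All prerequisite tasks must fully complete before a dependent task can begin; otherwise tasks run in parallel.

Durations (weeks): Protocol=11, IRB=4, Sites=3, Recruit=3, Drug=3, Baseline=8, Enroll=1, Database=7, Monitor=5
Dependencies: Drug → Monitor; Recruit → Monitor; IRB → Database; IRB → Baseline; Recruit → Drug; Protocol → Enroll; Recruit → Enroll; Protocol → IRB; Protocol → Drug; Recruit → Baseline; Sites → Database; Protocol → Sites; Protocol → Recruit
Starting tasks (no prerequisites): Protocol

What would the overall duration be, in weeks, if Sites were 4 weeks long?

23

Actual critical path: Protocol→IRB→Baseline = 11+4+8 = 23 ⇒ 23 weeks.
Sites is off the critical path — its longest chain is 21 weeks, giving 2 of slack.
That remains the longest chain; total 23 weeks.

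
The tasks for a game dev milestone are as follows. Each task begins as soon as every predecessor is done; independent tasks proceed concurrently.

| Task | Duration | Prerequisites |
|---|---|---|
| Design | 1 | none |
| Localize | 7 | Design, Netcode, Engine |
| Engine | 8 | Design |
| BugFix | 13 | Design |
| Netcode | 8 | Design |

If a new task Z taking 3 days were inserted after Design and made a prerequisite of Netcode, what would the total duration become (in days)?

19

Originally the game dev milestone takes 16 days.
With Z inserted, Netcode now waits for max(Design, Z).
New critical path: Design→Z→Netcode→Localize = 1+3+8+7 = 19 ⇒ 19 days.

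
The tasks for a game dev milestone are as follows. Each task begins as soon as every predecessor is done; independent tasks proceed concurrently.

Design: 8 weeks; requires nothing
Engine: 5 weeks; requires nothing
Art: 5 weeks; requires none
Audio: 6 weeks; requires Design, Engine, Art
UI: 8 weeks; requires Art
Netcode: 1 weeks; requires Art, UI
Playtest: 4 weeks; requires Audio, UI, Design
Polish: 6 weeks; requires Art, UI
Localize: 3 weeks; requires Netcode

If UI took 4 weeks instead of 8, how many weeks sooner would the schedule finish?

1

Actual critical path: Art→UI→Polish = 5+8+6 = 19 ⇒ 19 weeks.
Since UI is critical, the -4 change carries straight to that chain (now 15 weeks).
The binding chain switches to Design→Audio→Playtest = 8+6+4 = 18; finish 18 weeks.
Change in finish: 18 − 19 = -1 weeks.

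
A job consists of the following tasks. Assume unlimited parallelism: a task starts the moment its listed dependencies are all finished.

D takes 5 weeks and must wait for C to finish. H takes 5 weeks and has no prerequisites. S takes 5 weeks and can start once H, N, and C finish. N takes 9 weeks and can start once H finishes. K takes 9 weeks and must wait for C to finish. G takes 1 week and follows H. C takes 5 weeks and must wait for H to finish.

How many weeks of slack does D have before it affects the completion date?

The longest chain is H→N→S = 5+9+5 = 19; overall finish 19 weeks.
D finishes as early as 15 and must finish by 19.
Slack of D = 14 − 10 = 4 weeks.

4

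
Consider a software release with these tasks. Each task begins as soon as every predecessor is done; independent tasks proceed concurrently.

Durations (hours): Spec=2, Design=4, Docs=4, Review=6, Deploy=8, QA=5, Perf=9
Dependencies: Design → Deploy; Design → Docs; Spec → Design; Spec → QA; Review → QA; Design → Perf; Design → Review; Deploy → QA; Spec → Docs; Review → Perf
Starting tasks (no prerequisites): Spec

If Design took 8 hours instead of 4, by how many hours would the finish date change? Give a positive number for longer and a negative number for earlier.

4

Baseline: Spec→Design→Review→Perf = 2+4+6+9 = 21 → 21 hours.
Since Design is critical, the +4 change carries straight to that chain (now 25 hours).
That remains the longest chain; total 25 hours.
Change in finish: 25 − 21 = +4 hours.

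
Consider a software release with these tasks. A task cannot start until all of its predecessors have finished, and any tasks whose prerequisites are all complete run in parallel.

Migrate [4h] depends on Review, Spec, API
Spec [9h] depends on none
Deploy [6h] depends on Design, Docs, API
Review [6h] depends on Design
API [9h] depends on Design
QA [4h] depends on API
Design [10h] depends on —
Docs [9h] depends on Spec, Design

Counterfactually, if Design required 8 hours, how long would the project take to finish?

24

As given, the longest chain is Design→API→Deploy = 10+9+6 = 25, so the finish is 25 hours.
Since Design is critical, the -2 change carries straight to that chain (now 23 hours).
New critical path: Spec→Docs→Deploy = 9+9+6 = 24 ⇒ 24 hours.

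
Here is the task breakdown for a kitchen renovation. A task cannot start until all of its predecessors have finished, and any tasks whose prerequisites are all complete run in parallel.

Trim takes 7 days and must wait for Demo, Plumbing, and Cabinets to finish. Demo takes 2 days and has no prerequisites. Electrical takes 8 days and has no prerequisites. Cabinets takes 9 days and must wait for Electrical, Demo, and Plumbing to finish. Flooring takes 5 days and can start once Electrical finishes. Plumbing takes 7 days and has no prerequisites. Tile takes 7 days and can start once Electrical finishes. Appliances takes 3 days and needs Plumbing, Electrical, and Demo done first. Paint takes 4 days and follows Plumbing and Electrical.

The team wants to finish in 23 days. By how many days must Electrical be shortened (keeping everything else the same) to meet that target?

1

Current finish: 24 days; target: 23.
Electrical is on every critical path, so each day cut from Electrical cuts the finish by one (this holds down to a finish of 23).
Need 24 − 23 = 1 day off Electrical → Electrical becomes 7 days, finish becomes 23.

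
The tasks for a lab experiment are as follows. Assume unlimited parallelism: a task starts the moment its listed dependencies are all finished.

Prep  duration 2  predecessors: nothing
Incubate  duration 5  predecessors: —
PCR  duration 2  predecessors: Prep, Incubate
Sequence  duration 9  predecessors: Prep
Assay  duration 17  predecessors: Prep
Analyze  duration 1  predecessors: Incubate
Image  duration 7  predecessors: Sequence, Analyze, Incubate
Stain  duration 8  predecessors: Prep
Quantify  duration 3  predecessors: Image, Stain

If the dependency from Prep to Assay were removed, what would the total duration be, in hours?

21

Before: longest chain Prep→Sequence→Image→Quantify = 2+9+7+3 = 21, finish 21.
Without Prep→Assay, Assay's earliest start moves from 2 to 0.
The longest chain is now Prep→Sequence→Image→Quantify = 2+9+7+3 = 21, so the project takes 21 hours.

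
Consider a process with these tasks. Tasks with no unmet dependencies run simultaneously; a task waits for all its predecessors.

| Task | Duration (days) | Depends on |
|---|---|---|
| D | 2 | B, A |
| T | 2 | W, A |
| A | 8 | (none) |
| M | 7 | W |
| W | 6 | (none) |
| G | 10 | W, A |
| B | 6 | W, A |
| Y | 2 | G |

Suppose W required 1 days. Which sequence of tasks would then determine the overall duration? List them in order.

As given, the longest chain is A→G→Y = 8+10+2 = 20, so the finish is 20 days.
W is off the critical path — its longest chain is 18 days, giving 2 of slack.
The critical path is still A→G→Y; finish is now 20 days.

A, G, Y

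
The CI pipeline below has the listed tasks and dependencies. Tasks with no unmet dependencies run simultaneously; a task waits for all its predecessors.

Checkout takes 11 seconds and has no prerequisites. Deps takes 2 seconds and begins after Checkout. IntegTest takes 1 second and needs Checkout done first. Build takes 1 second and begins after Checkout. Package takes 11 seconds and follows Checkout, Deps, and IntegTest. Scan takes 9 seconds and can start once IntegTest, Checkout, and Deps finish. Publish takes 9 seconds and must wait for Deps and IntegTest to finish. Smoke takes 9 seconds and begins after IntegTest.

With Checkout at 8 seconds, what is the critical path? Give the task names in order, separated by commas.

Checkout, Deps, Package

Critical path before the change: Checkout→Deps→Package = 11+2+11 = 24 giving 24 seconds.
Checkout lies on that path, so at 8 seconds the path becomes 21 seconds.
That remains the longest chain; total 21 seconds.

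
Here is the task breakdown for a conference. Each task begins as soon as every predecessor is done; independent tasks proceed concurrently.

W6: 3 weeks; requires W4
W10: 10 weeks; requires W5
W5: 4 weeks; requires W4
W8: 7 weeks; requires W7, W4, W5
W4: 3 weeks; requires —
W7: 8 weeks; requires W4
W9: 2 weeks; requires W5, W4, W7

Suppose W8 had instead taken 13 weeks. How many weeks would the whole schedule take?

24

As given, the longest chain is W4→W7→W8 = 3+8+7 = 18, so the finish is 18 weeks.
Since W8 is critical, the +6 change carries straight to that chain (now 24 weeks).
No other chain overtakes it, so the finish is 24 weeks.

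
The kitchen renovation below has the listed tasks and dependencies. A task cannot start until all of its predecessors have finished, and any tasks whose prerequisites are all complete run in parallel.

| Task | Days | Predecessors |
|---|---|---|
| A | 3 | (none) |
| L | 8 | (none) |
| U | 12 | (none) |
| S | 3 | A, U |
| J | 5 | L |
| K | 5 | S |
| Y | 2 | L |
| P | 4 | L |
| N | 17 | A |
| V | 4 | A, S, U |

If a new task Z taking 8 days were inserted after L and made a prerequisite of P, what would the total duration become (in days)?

Originally the job takes 20 days.
With Z inserted, P now waits for max(L, Z).
New critical path: A→N = 3+17 = 20 ⇒ 20 days.

20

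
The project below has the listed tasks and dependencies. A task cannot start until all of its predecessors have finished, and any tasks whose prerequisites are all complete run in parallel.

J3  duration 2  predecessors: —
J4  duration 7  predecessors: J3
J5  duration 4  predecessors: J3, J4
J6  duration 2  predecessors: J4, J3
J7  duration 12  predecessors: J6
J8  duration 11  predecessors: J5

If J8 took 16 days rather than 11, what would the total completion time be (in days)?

29

As given, the longest chain is J3→J4→J5→J8 = 2+7+4+11 = 24, so the finish is 24 days.
J8 is on the critical path; changing it to 16 makes that path 29 days.
The critical path is still J3→J4→J5→J8; finish is now 29 days.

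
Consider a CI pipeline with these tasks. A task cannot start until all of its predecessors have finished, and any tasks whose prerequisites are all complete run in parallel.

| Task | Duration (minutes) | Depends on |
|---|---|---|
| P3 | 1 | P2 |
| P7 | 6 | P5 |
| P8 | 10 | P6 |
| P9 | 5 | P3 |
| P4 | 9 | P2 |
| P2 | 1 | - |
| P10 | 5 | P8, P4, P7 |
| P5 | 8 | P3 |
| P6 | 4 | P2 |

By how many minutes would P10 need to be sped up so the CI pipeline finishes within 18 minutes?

3

Current finish: 21 minutes; target: 18.
P10 is on every critical path, so each minute cut from P10 cuts the finish by one (this holds down to a finish of 17).
Need 21 − 18 = 3 minutes off P10 → P10 becomes 2 minutes, finish becomes 18.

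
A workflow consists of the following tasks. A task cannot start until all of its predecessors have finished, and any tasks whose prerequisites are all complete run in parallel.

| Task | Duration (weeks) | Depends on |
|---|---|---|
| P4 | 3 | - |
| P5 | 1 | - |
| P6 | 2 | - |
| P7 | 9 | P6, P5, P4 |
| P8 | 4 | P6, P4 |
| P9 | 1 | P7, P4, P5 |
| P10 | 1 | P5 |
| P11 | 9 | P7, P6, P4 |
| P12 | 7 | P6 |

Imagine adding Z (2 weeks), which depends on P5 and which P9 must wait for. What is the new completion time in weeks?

Originally the schedule takes 21 weeks.
With Z inserted, P9 now waits for max(P7, P4, P5, Z).
New critical path: P4→P7→P11 = 3+9+9 = 21 ⇒ 21 weeks.

21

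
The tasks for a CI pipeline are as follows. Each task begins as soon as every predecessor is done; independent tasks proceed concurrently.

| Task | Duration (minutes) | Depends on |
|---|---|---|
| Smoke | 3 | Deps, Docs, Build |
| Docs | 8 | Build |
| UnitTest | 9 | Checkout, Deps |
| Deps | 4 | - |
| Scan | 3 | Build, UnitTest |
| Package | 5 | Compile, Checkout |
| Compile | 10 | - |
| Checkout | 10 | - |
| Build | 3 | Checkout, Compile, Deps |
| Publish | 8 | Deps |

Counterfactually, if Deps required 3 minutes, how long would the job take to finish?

24

Baseline: Checkout→Build→Docs→Smoke = 10+3+8+3 = 24 → 24 minutes.
Deps is off the critical path — its longest chain is 18 minutes, giving 6 of slack.
No other chain overtakes it, so the finish is 24 minutes.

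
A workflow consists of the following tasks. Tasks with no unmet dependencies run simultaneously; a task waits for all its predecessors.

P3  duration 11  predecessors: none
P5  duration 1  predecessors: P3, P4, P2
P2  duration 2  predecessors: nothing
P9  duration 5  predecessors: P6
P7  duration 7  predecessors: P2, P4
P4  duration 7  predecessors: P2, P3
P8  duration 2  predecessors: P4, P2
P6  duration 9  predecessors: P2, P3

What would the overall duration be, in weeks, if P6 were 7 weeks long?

25

Baseline: P3→P6→P9 = 11+9+5 = 25 → 25 weeks.
P6 lies on that path, so at 7 weeks the path becomes 23 weeks.
The binding chain switches to P3→P4→P7 = 11+7+7 = 25; finish 25 weeks.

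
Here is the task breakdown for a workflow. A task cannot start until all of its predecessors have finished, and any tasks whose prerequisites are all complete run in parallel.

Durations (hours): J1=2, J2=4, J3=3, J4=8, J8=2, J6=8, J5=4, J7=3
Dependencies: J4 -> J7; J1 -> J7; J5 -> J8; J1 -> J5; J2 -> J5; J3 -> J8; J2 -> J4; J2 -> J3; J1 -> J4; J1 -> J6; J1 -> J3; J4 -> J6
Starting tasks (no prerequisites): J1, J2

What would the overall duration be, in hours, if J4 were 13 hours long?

As given, the longest chain is J2→J4→J6 = 4+8+8 = 20, so the finish is 20 hours.
J4 lies on that path, so at 13 hours the path becomes 25 hours.
The critical path is still J2→J4→J6; finish is now 25 hours.

25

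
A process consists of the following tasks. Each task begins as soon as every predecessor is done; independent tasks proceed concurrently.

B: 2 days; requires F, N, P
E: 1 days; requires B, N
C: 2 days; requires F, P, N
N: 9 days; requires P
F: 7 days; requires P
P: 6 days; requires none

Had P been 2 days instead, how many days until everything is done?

14

Actual critical path: P→N→B→E = 6+9+2+1 = 18 ⇒ 18 days.
P is on the critical path; changing it to 2 makes that path 14 days.
That remains the longest chain; total 14 days.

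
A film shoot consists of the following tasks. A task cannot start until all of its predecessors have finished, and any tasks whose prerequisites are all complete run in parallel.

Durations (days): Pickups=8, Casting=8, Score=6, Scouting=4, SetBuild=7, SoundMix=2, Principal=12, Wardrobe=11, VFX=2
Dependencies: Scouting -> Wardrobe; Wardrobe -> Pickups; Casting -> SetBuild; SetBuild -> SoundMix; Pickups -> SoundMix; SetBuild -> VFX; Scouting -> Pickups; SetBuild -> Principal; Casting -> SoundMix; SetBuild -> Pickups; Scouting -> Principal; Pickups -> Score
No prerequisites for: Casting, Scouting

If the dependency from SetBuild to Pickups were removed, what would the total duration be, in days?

29

Before: longest chain Casting→SetBuild→Pickups→Score = 8+7+8+6 = 29, finish 29.
Dropping SetBuild→Pickups doesn't change Pickups's earliest start (15); another predecessor still binds.
The longest chain is now Scouting→Wardrobe→Pickups→Score = 4+11+8+6 = 29, so the plan takes 29 days.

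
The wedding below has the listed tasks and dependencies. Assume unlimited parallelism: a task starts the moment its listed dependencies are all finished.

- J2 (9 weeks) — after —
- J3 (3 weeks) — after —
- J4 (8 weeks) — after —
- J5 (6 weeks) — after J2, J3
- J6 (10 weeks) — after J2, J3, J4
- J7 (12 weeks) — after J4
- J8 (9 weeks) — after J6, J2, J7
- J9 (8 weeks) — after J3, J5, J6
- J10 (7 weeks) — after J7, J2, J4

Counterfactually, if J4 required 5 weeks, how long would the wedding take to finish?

The binding path is J4→J7→J8 = 8+12+9 = 29; finish at 29 weeks.
Since J4 is critical, the -3 change carries straight to that chain (now 26 weeks).
The binding chain switches to J2→J6→J8 = 9+10+9 = 28; finish 28 weeks.

28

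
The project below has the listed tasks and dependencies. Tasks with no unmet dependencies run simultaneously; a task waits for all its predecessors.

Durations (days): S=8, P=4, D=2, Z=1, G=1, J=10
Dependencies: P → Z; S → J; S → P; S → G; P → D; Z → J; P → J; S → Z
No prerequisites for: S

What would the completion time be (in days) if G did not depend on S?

23

With the dependency in place, S→P→Z→J = 8+4+1+10 = 23 sets the finish at 23 days.
Without S→G, G's earliest start moves from 8 to 0.
After: S→P→Z→J = 8+4+1+10 = 23 → 23 days.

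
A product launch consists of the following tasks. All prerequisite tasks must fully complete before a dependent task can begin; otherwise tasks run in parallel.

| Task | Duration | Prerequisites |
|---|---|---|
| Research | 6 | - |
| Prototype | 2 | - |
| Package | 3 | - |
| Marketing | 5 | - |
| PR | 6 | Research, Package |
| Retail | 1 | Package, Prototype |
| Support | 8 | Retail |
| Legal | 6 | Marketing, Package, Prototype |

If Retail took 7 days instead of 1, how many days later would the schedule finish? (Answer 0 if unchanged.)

6

The binding path is Package→Retail→Support = 3+1+8 = 12; finish at 12 days.
Retail is on the critical path; changing it to 7 makes that path 18 days.
No other chain overtakes it, so the finish is 18 days.
Change in finish: 18 − 12 = +6 days.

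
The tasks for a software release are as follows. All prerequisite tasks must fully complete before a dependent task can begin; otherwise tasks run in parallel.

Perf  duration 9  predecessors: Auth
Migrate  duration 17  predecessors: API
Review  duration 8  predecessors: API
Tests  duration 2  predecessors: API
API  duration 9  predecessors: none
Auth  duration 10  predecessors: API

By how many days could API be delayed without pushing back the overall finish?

0

API→Auth→Perf = 9+10+9 = 28 sets the makespan at 28 days.
The longest chain containing API totals 28 days.
So API can slip 9 − 9 = 0 days.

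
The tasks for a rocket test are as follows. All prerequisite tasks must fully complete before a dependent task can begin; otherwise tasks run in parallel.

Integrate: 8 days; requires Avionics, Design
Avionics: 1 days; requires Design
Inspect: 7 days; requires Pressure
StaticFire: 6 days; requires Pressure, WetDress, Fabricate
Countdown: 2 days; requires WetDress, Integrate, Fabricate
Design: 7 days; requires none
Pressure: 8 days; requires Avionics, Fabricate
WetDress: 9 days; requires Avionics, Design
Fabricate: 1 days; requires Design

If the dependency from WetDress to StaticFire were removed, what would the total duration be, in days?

23

With the dependency in place, Design→Fabricate→Pressure→Inspect = 7+1+8+7 = 23 sets the finish at 23 days.
Without WetDress→StaticFire, StaticFire's earliest start moves from 17 to 16.
After: Design→Fabricate→Pressure→Inspect = 7+1+8+7 = 23 → 23 days.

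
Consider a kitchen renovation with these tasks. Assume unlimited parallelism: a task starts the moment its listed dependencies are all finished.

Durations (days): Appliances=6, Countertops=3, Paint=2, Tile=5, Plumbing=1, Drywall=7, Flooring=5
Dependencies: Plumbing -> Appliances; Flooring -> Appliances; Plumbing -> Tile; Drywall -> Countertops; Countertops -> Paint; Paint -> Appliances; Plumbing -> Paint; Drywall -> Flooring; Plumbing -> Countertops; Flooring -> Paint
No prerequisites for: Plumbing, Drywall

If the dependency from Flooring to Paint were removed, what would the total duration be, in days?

18

With the dependency in place, Drywall→Flooring→Paint→Appliances = 7+5+2+6 = 20 sets the finish at 20 days.
Without Flooring→Paint, Paint's earliest start moves from 12 to 10.
The longest chain is now Drywall→Flooring→Appliances = 7+5+6 = 18, so the schedule takes 18 days.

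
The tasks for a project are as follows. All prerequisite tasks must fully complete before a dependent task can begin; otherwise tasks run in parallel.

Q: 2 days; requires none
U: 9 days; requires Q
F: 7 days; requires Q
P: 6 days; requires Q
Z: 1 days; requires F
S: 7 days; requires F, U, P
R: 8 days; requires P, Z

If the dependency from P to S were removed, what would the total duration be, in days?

18

With the dependency in place, Q→U→S = 2+9+7 = 18 sets the finish at 18 days.
Dropping P→S doesn't change S's earliest start (11); another predecessor still binds.
The longest chain is now Q→U→S = 2+9+7 = 18, so the project takes 18 days.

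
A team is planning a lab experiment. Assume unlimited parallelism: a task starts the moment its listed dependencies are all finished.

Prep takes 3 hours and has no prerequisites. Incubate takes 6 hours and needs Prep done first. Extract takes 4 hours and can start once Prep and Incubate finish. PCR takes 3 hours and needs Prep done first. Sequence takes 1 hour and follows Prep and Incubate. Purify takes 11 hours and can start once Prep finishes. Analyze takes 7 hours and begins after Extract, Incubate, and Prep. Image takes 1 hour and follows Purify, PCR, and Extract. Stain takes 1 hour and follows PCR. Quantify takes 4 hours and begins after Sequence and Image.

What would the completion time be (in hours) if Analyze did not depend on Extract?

Before: longest chain Prep→Incubate→Extract→Analyze = 3+6+4+7 = 20, finish 20.
Without Extract→Analyze, Analyze's earliest start moves from 13 to 9.
The longest chain is now Prep→Purify→Image→Quantify = 3+11+1+4 = 19, so the plan takes 19 hours.

19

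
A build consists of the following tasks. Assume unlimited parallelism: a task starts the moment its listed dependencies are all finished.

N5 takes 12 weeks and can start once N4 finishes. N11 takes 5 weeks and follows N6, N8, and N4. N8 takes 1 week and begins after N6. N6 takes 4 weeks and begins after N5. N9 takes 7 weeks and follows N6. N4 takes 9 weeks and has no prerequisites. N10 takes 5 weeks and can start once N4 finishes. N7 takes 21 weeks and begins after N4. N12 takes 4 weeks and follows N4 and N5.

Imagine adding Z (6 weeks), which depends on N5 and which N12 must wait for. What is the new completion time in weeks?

Originally the plan takes 32 weeks.
With Z inserted, N12 now waits for max(N4, N5, Z).
New critical path: N4→N5→N6→N9 = 9+12+4+7 = 32 ⇒ 32 weeks.

32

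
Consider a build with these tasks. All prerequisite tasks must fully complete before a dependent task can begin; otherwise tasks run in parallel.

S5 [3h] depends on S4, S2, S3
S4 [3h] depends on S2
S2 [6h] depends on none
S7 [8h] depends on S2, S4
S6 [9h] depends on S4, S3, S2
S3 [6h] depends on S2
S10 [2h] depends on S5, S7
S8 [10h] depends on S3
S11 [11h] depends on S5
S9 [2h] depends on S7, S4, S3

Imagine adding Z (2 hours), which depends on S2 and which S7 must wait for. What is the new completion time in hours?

26

Originally the plan takes 26 hours.
With Z inserted, S7 now waits for max(S2, S4, Z).
New critical path: S2→S3→S5→S11 = 6+6+3+11 = 26 ⇒ 26 hours.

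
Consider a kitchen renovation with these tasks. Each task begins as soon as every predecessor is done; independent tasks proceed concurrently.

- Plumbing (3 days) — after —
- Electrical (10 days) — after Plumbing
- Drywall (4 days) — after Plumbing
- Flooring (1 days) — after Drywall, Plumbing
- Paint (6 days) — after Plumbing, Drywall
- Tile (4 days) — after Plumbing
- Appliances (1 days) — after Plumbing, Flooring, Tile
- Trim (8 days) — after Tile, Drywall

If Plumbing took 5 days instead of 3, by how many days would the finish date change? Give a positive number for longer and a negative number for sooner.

Baseline: Plumbing→Drywall→Trim = 3+4+8 = 15 → 15 days.
Since Plumbing is critical, the +2 change carries straight to that chain (now 17 days).
The critical path is still Plumbing→Drywall→Trim; finish is now 17 days.
Change in finish: 17 − 15 = +2 days.

2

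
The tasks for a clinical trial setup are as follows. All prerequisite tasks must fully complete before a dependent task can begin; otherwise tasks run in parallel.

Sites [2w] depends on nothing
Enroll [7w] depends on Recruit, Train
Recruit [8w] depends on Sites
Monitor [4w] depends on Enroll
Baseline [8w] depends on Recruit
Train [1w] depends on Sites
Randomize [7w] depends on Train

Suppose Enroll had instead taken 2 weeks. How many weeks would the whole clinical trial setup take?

18

The binding path is Sites→Recruit→Enroll→Monitor = 2+8+7+4 = 21; finish at 21 weeks.
Enroll lies on that path, so at 2 weeks the path becomes 16 weeks.
Now Sites→Recruit→Baseline = 2+8+8 = 18 is longest, so the finish becomes 18 weeks.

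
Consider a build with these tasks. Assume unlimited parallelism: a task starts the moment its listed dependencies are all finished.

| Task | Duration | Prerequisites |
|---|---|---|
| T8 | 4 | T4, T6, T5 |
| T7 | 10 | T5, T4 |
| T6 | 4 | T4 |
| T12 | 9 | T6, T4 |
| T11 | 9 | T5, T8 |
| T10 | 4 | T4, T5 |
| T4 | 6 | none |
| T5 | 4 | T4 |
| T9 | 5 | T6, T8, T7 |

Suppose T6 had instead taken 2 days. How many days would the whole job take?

Critical path before the change: T4→T5→T7→T9 = 6+4+10+5 = 25 giving 25 days.
The longest path through T6 is only 23 days, so T6 has float 2.
The critical path is still T4→T5→T7→T9; finish is now 25 days.

25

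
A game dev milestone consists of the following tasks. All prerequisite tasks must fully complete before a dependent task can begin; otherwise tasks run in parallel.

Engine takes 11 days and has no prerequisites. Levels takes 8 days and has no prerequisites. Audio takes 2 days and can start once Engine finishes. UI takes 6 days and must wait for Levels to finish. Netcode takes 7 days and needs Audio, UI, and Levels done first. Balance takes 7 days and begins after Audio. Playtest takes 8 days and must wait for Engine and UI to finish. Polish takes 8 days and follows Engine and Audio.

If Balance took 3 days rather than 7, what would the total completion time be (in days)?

22

Baseline: Levels→UI→Playtest = 8+6+8 = 22 → 22 days.
Balance has 2 days of float (longest path through it is 20).
No other chain overtakes it, so the finish is 22 days.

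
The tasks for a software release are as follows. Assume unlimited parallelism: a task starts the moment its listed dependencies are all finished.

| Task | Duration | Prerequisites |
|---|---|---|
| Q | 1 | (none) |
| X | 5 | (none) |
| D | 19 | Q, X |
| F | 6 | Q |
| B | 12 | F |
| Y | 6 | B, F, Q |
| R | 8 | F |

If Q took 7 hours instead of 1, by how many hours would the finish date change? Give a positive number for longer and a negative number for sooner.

6

As given, the longest chain is Q→F→B→Y = 1+6+12+6 = 25, so the finish is 25 hours.
Since Q is critical, the +6 change carries straight to that chain (now 31 hours).
No other chain overtakes it, so the finish is 31 hours.
Change in finish: 31 − 25 = +6 hours.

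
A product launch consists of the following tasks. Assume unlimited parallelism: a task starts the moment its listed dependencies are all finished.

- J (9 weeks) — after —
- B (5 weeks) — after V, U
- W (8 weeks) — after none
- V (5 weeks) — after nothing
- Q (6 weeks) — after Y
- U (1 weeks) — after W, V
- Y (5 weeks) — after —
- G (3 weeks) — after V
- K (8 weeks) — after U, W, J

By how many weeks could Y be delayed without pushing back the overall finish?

W→U→K = 8+1+8 = 17 sets the makespan at 17 weeks.
Longest path through Y: 11 weeks (earliest finish 5, latest finish 11).
Float = 17 − 11 = 6.

6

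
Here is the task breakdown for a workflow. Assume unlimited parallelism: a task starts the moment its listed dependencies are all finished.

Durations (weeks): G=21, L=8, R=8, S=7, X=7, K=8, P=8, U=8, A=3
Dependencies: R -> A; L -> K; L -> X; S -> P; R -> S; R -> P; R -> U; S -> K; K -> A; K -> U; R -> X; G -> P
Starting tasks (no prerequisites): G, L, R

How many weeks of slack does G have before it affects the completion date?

R→S→K→U = 8+7+8+8 = 31 sets the makespan at 31 weeks.
The longest chain containing G totals 29 weeks.
Slack of G = 2 − 0 = 2 weeks.

2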